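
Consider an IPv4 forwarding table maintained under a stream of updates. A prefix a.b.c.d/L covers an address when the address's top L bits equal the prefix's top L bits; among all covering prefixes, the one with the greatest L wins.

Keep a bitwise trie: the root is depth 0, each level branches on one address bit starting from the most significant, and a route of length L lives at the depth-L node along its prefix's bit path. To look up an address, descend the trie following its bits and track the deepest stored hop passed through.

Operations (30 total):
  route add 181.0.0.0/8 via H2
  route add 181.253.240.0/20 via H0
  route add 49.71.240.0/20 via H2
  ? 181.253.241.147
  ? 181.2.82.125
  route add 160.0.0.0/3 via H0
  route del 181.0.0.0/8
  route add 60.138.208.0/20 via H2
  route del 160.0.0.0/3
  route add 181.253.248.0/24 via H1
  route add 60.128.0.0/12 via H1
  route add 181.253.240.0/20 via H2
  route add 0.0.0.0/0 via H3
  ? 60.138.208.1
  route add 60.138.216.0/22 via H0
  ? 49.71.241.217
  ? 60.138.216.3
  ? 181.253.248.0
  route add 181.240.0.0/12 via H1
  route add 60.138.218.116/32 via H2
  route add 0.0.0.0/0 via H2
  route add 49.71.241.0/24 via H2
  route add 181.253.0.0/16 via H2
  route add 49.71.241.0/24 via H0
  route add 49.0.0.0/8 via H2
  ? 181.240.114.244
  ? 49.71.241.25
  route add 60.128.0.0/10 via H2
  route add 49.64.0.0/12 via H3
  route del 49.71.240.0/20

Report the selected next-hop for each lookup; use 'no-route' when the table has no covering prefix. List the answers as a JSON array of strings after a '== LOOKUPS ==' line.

Apply in order:
  add 181.0.0.0/8 -> H2 at depth 8
  add 181.253.240.0/20 -> H0 at depth 20
  add 49.71.240.0/20 -> H2 at depth 20
  ? 181.253.241.147  path d0:-→d1:-→d2:-→d3:-→d4:-→d5:-→d6:-→d7:-→d8:H2→d9:-→d10:-→d11:-→d12:-→d13:-→d14:-→d15:-→d16:-→d17:-→d18:-→d19:-→d20:H0  best=H0
  ? 181.2.82.125  path d0:-→d1:-→d2:-→d3:-→d4:-→d5:-→d6:-→d7:-→d8:H2  best=H2
  add 160.0.0.0/3 -> H0 at depth 3
  del 181.0.0.0/8 (clear depth 8)
  add 60.138.208.0/20 -> H2 at depth 20
  del 160.0.0.0/3 (clear depth 3)
  add 181.253.248.0/24 -> H1 at depth 24
  add 60.128.0.0/12 -> H1 at depth 12
  add 181.253.240.0/20 -> H2 at depth 20
  add 0.0.0.0/0 -> H3 at depth 0
  ? 60.138.208.1  path d0:H3→d1:-→d2:-→d3:-→d4:-→d5:-→d6:-→d7:-→d8:-→d9:-→d10:-→d11:-→d12:H1→d13:-→d14:-→d15:-→d16:-→d17:-→d18:-→d19:-→d20:H2  best=H2
  add 60.138.216.0/22 -> H0 at depth 22
  ? 49.71.241.217  path d0:H3→d1:-→d2:-→d3:-→d4:-→d5:-→d6:-→d7:-→d8:-→d9:-→d10:-→d11:-→d12:-→d13:-→d14:-→d15:-→d16:-→d17:-→d18:-→d19:-→d20:H2  best=H2
  ? 60.138.216.3  path d0:H3→d1:-→d2:-→d3:-→d4:-→d5:-→d6:-→d7:-→d8:-→d9:-→d10:-→d11:-→d12:H1→d13:-→d14:-→d15:-→d16:-→d17:-→d18:-→d19:-→d20:H2→d21:-→d22:H0  best=H0
  ? 181.253.248.0  path d0:H3→d1:-→d2:-→d3:-→d4:-→d5:-→d6:-→d7:-→d8:-→d9:-→d10:-→d11:-→d12:-→d13:-→d14:-→d15:-→d16:-→d17:-→d18:-→d19:-→d20:H2→d21:-→d22:-→d23:-→d24:H1  best=H1
  add 181.240.0.0/12 -> H1 at depth 12
  add 60.138.218.116/32 -> H2 at depth 32
  add 0.0.0.0/0 -> H2 at depth 0
  add 49.71.241.0/24 -> H2 at depth 24
  add 181.253.0.0/16 -> H2 at depth 16
  add 49.71.241.0/24 -> H0 at depth 24
  add 49.0.0.0/8 -> H2 at depth 8
  ? 181.240.114.244  path d0:H2→d1:-→d2:-→d3:-→d4:-→d5:-→d6:-→d7:-→d8:-→d9:-→d10:-→d11:-→d12:H1  best=H1
  ? 49.71.241.25  path d0:H2→d1:-→d2:-→d3:-→d4:-→d5:-→d6:-→d7:-→d8:H2→d9:-→d10:-→d11:-→d12:-→d13:-→d14:-→d15:-→d16:-→d17:-→d18:-→d19:-→d20:H2→d21:-→d22:-→d23:-→d24:H0  best=H0
  add 60.128.0.0/10 -> H2 at depth 10
  add 49.64.0.0/12 -> H3 at depth 12
  del 49.71.240.0/20 (clear depth 20)

== LOOKUPS ==
["H0","H2","H2","H2","H0","H1","H1","H0"]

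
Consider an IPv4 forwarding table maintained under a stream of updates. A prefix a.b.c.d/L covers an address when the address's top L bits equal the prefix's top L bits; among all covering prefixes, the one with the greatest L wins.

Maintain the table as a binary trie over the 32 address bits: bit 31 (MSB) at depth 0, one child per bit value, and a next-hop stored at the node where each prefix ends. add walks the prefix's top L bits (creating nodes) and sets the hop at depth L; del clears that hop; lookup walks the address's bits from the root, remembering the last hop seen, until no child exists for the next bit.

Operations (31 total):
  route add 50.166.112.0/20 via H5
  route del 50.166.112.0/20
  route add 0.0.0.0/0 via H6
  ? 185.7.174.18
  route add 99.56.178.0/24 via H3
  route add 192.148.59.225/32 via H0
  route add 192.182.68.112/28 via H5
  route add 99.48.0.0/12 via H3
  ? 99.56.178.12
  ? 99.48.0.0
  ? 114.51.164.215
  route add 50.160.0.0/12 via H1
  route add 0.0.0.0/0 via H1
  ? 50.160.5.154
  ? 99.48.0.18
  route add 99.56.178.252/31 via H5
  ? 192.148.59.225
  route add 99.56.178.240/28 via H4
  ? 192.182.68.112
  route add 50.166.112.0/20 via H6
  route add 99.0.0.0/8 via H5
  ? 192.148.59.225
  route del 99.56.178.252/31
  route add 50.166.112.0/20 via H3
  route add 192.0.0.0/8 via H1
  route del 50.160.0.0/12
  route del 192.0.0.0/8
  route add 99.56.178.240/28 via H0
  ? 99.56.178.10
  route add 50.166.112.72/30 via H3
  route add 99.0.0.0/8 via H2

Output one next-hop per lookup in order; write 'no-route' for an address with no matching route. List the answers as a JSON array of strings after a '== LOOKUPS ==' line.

Process each operation:
  + 50.166.112.0/20 (H5) depth=20
  del 50.166.112.0/20 (clear depth 20)
  + 0.0.0.0/0 (H6) depth=0
  lookup 185.7.174.18: bits ε walk d0:H6 -> H6
  + 99.56.178.0/24 (H3) depth=24
  + 192.148.59.225/32 (H0) depth=32
  + 192.182.68.112/28 (H5) depth=28
  + 99.48.0.0/12 (H3) depth=12
  lookup 99.56.178.12: bits 011000110011100010110010 walk d0:H6→d1:-→d2:-→d3:-→d4:-→d5:-→d6:-→d7:-→d8:-→d9:-→d10:-→d11:-→d12:H3→d13:-→d14:-→d15:-→d16:-→d17:-→d18:-→d19:-→d20:-→d21:-→d22:-→d23:-→d24:H3 -> H3
  lookup 99.48.0.0: bits 011000110011 walk d0:H6→d1:-→d2:-→d3:-→d4:-→d5:-→d6:-→d7:-→d8:-→d9:-→d10:-→d11:-→d12:H3 -> H3
  lookup 114.51.164.215: bits 011 walk d0:H6→d1:-→d2:-→d3:- -> H6
  + 50.160.0.0/12 (H1) depth=12
  + 0.0.0.0/0 (H1) depth=0
  lookup 50.160.5.154: bits 0011001010100 walk d0:H1→d1:-→d2:-→d3:-→d4:-→d5:-→d6:-→d7:-→d8:-→d9:-→d10:-→d11:-→d12:H1→d13:- -> H1
  lookup 99.48.0.18: bits 011000110011 walk d0:H1→d1:-→d2:-→d3:-→d4:-→d5:-→d6:-→d7:-→d8:-→d9:-→d10:-→d11:-→d12:H3 -> H3
  + 99.56.178.252/31 (H5) depth=31
  lookup 192.148.59.225: bits 11000000100101000011101111100001 walk d0:H1→d1:-→d2:-→d3:-→d4:-→d5:-→d6:-→d7:-→d8:-→d9:-→d10:-→d11:-→d12:-→d13:-→d14:-→d15:-→d16:-→d17:-→d18:-→d19:-→d20:-→d21:-→d22:-→d23:-→d24:-→d25:-→d26:-→d27:-→d28:-→d29:-→d30:-→d31:-→d32:H0 -> H0
  + 99.56.178.240/28 (H4) depth=28
  lookup 192.182.68.112: bits 1100000010110110010001000111 walk d0:H1→d1:-→d2:-→d3:-→d4:-→d5:-→d6:-→d7:-→d8:-→d9:-→d10:-→d11:-→d12:-→d13:-→d14:-→d15:-→d16:-→d17:-→d18:-→d19:-→d20:-→d21:-→d22:-→d23:-→d24:-→d25:-→d26:-→d27:-→d28:H5 -> H5
  + 50.166.112.0/20 (H6) depth=20
  + 99.0.0.0/8 (H5) depth=8
  lookup 192.148.59.225: bits 11000000100101000011101111100001 walk d0:H1→d1:-→d2:-→d3:-→d4:-→d5:-→d6:-→d7:-→d8:-→d9:-→d10:-→d11:-→d12:-→d13:-→d14:-→d15:-→d16:-→d17:-→d18:-→d19:-→d20:-→d21:-→d22:-→d23:-→d24:-→d25:-→d26:-→d27:-→d28:-→d29:-→d30:-→d31:-→d32:H0 -> H0
  del 99.56.178.252/31 (clear depth 31)
  + 50.166.112.0/20 (H3) depth=20
  + 192.0.0.0/8 (H1) depth=8
  del 50.160.0.0/12 (clear depth 12)
  del 192.0.0.0/8 (clear depth 8)
  + 99.56.178.240/28 (H0) depth=28
  lookup 99.56.178.10: bits 011000110011100010110010 walk d0:H1→d1:-→d2:-→d3:-→d4:-→d5:-→d6:-→d7:-→d8:H5→d9:-→d10:-→d11:-→d12:H3→d13:-→d14:-→d15:-→d16:-→d17:-→d18:-→d19:-→d20:-→d21:-→d22:-→d23:-→d24:H3 -> H3
  + 50.166.112.72/30 (H3) depth=30
  + 99.0.0.0/8 (H2) depth=8

== LOOKUPS ==
["H6","H3","H3","H6","H1","H3","H0","H5","H0","H3"]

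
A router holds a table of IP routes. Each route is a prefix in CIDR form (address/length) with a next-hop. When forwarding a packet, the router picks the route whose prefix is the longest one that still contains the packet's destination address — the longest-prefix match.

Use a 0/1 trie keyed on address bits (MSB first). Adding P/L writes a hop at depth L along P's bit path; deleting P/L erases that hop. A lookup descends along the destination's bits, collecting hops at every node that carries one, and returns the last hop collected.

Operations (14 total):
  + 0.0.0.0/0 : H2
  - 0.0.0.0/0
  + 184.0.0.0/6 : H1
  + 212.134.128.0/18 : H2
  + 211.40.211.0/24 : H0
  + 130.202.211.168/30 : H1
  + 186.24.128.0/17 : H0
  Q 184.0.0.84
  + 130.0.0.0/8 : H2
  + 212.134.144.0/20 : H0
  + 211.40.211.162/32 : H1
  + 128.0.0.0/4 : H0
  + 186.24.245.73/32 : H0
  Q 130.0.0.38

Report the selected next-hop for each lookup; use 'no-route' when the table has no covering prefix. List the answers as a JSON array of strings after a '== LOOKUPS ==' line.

Apply in order:
  + 0.0.0.0/0 (H2) depth=0
  del 0.0.0.0/0 (clear depth 0)
  + 184.0.0.0/6 (H1) depth=6
  + 212.134.128.0/18 (H2) depth=18
  + 211.40.211.0/24 (H0) depth=24
  + 130.202.211.168/30 (H1) depth=30
  + 186.24.128.0/17 (H0) depth=17
  Q 184.0.0.84: descend 101110 ; hops seen [H1] ; pick H1
  + 130.0.0.0/8 (H2) depth=8
  + 212.134.144.0/20 (H0) depth=20
  + 211.40.211.162/32 (H1) depth=32
  + 128.0.0.0/4 (H0) depth=4
  + 186.24.245.73/32 (H0) depth=32
  Q 130.0.0.38: descend 10000010 ; hops seen [H0,H2] ; pick H2

== LOOKUPS ==
["H1","H2"]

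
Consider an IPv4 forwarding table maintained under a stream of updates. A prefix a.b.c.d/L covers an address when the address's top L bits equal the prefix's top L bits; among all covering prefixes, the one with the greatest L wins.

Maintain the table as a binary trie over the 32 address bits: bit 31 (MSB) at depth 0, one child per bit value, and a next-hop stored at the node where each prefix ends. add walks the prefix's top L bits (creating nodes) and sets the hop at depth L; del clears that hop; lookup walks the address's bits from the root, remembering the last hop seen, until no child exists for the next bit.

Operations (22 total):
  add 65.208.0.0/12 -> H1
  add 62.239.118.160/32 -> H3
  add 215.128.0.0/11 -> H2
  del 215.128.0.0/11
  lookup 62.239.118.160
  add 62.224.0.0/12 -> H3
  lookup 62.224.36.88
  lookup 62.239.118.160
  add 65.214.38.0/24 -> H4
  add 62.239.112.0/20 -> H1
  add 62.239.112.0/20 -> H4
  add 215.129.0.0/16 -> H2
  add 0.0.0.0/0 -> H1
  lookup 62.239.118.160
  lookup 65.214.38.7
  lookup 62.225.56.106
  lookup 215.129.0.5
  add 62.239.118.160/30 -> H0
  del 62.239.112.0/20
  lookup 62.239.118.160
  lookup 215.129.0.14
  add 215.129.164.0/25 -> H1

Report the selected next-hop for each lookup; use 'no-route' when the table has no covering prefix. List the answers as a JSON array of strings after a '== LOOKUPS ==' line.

Process each operation:
  add 65.208.0.0/12 -> H1 at depth 12
  add 62.239.118.160/32 -> H3 at depth 32
  add 215.128.0.0/11 -> H2 at depth 11
  - 215.128.0.0/11 clear@11
  ? 62.239.118.160  path d0:-→d1:-→d2:-→d3:-→d4:-→d5:-→d6:-→d7:-→d8:-→d9:-→d10:-→d11:-→d12:-→d13:-→d14:-→d15:-→d16:-→d17:-→d18:-→d19:-→d20:-→d21:-→d22:-→d23:-→d24:-→d25:-→d26:-→d27:-→d28:-→d29:-→d30:-→d31:-→d32:H3  best=H3
  add 62.224.0.0/12 -> H3 at depth 12
  ? 62.224.36.88  path d0:-→d1:-→d2:-→d3:-→d4:-→d5:-→d6:-→d7:-→d8:-→d9:-→d10:-→d11:-→d12:H3  best=H3
  ? 62.239.118.160  path d0:-→d1:-→d2:-→d3:-→d4:-→d5:-→d6:-→d7:-→d8:-→d9:-→d10:-→d11:-→d12:H3→d13:-→d14:-→d15:-→d16:-→d17:-→d18:-→d19:-→d20:-→d21:-→d22:-→d23:-→d24:-→d25:-→d26:-→d27:-→d28:-→d29:-→d30:-→d31:-→d32:H3  best=H3
  add 65.214.38.0/24 -> H4 at depth 24
  add 62.239.112.0/20 -> H1 at depth 20
  add 62.239.112.0/20 -> H4 at depth 20
  add 215.129.0.0/16 -> H2 at depth 16
  add 0.0.0.0/0 -> H1 at depth 0
  ? 62.239.118.160  path d0:H1→d1:-→d2:-→d3:-→d4:-→d5:-→d6:-→d7:-→d8:-→d9:-→d10:-→d11:-→d12:H3→d13:-→d14:-→d15:-→d16:-→d17:-→d18:-→d19:-→d20:H4→d21:-→d22:-→d23:-→d24:-→d25:-→d26:-→d27:-→d28:-→d29:-→d30:-→d31:-→d32:H3  best=H3
  ? 65.214.38.7  path d0:H1→d1:-→d2:-→d3:-→d4:-→d5:-→d6:-→d7:-→d8:-→d9:-→d10:-→d11:-→d12:H1→d13:-→d14:-→d15:-→d16:-→d17:-→d18:-→d19:-→d20:-→d21:-→d22:-→d23:-→d24:H4  best=H4
  ? 62.225.56.106  path d0:H1→d1:-→d2:-→d3:-→d4:-→d5:-→d6:-→d7:-→d8:-→d9:-→d10:-→d11:-→d12:H3  best=H3
  ? 215.129.0.5  path d0:H1→d1:-→d2:-→d3:-→d4:-→d5:-→d6:-→d7:-→d8:-→d9:-→d10:-→d11:-→d12:-→d13:-→d14:-→d15:-→d16:H2  best=H2
  add 62.239.118.160/30 -> H0 at depth 30
  - 62.239.112.0/20 clear@20
  ? 62.239.118.160  path d0:H1→d1:-→d2:-→d3:-→d4:-→d5:-→d6:-→d7:-→d8:-→d9:-→d10:-→d11:-→d12:H3→d13:-→d14:-→d15:-→d16:-→d17:-→d18:-→d19:-→d20:-→d21:-→d22:-→d23:-→d24:-→d25:-→d26:-→d27:-→d28:-→d29:-→d30:H0→d31:-→d32:H3  best=H3
  ? 215.129.0.14  path d0:H1→d1:-→d2:-→d3:-→d4:-→d5:-→d6:-→d7:-→d8:-→d9:-→d10:-→d11:-→d12:-→d13:-→d14:-→d15:-→d16:H2  best=H2
  add 215.129.164.0/25 -> H1 at depth 25

== LOOKUPS ==
["H3","H3","H3","H3","H4","H3","H2","H3","H2"]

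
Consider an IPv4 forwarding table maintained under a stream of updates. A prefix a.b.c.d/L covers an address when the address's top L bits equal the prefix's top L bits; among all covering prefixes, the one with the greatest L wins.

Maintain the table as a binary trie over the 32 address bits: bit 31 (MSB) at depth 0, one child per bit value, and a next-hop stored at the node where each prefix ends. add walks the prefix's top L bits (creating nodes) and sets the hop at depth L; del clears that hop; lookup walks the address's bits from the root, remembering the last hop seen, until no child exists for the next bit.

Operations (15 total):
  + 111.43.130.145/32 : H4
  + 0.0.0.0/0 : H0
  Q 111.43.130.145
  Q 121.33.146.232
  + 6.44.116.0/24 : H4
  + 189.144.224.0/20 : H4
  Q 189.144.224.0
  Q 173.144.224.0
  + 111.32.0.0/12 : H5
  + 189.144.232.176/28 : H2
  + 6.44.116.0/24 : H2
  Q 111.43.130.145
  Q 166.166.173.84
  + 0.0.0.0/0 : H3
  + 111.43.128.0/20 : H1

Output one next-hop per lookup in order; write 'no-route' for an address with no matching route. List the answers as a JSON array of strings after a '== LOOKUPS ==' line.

Process each operation:
  add 111.43.130.145/32 -> H4 at depth 32
  add 0.0.0.0/0 -> H0 at depth 0
  Q 111.43.130.145: descend 01101111001010111000001010010001 ; hops seen [H0,H4] ; pick H4
  Q 121.33.146.232: descend 011 ; hops seen [H0] ; pick H0
  add 6.44.116.0/24 -> H4 at depth 24
  add 189.144.224.0/20 -> H4 at depth 20
  Q 189.144.224.0: descend 10111101100100001110 ; hops seen [H0,H4] ; pick H4
  Q 173.144.224.0: descend 101 ; hops seen [H0] ; pick H0
  add 111.32.0.0/12 -> H5 at depth 12
  add 189.144.232.176/28 -> H2 at depth 28
  add 6.44.116.0/24 -> H2 at depth 24
  Q 111.43.130.145: descend 01101111001010111000001010010001 ; hops seen [H0,H5,H4] ; pick H4
  Q 166.166.173.84: descend 101 ; hops seen [H0] ; pick H0
  add 0.0.0.0/0 -> H3 at depth 0
  add 111.43.128.0/20 -> H1 at depth 20

== LOOKUPS ==
["H4","H0","H4","H0","H4","H0"]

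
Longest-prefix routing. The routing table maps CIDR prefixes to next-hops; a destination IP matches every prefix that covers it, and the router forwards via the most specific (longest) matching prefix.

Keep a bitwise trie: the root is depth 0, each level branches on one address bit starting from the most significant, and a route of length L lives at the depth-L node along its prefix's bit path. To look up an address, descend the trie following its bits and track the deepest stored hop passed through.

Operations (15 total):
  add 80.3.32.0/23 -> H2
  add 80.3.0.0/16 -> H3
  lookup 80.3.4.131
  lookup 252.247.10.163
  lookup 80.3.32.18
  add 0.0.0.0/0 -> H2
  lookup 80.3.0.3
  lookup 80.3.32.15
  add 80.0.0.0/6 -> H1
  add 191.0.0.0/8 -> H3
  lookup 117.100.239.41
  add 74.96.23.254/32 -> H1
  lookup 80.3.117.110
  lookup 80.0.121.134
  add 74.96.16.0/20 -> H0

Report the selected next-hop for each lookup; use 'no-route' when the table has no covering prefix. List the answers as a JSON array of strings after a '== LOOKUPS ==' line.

Trace:
  + 80.3.32.0/23 (H2) depth=23
  + 80.3.0.0/16 (H3) depth=16
  lookup 80.3.4.131: bits 010100000000001100 walk d0:-→d1:-→d2:-→d3:-→d4:-→d5:-→d6:-→d7:-→d8:-→d9:-→d10:-→d11:-→d12:-→d13:-→d14:-→d15:-→d16:H3→d17:-→d18:- -> H3
  lookup 252.247.10.163: bits ε walk d0:- -> no-route
  lookup 80.3.32.18: bits 01010000000000110010000 walk d0:-→d1:-→d2:-→d3:-→d4:-→d5:-→d6:-→d7:-→d8:-→d9:-→d10:-→d11:-→d12:-→d13:-→d14:-→d15:-→d16:H3→d17:-→d18:-→d19:-→d20:-→d21:-→d22:-→d23:H2 -> H2
  + 0.0.0.0/0 (H2) depth=0
  lookup 80.3.0.3: bits 010100000000001100 walk d0:H2→d1:-→d2:-→d3:-→d4:-→d5:-→d6:-→d7:-→d8:-→d9:-→d10:-→d11:-→d12:-→d13:-→d14:-→d15:-→d16:H3→d17:-→d18:- -> H3
  lookup 80.3.32.15: bits 01010000000000110010000 walk d0:H2→d1:-→d2:-→d3:-→d4:-→d5:-→d6:-→d7:-→d8:-→d9:-→d10:-→d11:-→d12:-→d13:-→d14:-→d15:-→d16:H3→d17:-→d18:-→d19:-→d20:-→d21:-→d22:-→d23:H2 -> H2
  + 80.0.0.0/6 (H1) depth=6
  + 191.0.0.0/8 (H3) depth=8
  lookup 117.100.239.41: bits 01 walk d0:H2→d1:-→d2:- -> H2
  + 74.96.23.254/32 (H1) depth=32
  lookup 80.3.117.110: bits 01010000000000110 walk d0:H2→d1:-→d2:-→d3:-→d4:-→d5:-→d6:H1→d7:-→d8:-→d9:-→d10:-→d11:-→d12:-→d13:-→d14:-→d15:-→d16:H3→d17:- -> H3
  lookup 80.0.121.134: bits 01010000000000 walk d0:H2→d1:-→d2:-→d3:-→d4:-→d5:-→d6:H1→d7:-→d8:-→d9:-→d10:-→d11:-→d12:-→d13:-→d14:- -> H1
  + 74.96.16.0/20 (H0) depth=20

== LOOKUPS ==
["H3","no-route","H2","H3","H2","H2","H3","H1"]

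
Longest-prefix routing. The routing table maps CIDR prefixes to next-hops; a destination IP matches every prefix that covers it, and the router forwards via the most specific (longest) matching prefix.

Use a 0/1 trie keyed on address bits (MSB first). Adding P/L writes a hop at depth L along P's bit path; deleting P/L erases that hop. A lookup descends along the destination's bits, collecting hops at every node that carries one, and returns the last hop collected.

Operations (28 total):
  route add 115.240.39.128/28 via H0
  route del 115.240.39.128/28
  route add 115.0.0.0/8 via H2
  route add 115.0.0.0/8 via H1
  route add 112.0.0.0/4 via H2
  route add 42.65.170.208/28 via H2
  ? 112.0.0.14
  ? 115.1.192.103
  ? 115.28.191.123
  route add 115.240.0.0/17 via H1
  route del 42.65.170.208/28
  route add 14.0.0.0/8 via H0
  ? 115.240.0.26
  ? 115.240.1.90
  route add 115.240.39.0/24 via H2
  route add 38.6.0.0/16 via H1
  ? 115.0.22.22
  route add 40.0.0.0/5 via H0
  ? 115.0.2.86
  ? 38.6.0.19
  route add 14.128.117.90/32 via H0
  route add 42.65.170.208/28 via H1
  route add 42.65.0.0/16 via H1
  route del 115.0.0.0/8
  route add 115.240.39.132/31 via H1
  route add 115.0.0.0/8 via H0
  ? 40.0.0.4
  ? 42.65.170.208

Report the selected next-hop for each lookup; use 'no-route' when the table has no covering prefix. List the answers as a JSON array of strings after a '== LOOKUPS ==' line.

Process each operation:
  add 115.240.39.128/28 -> H0 at depth 28
  del 115.240.39.128/28 (clear depth 28)
  add 115.0.0.0/8 -> H2 at depth 8
  add 115.0.0.0/8 -> H1 at depth 8
  add 112.0.0.0/4 -> H2 at depth 4
  add 42.65.170.208/28 -> H2 at depth 28
  ? 112.0.0.14  path d0:-→d1:-→d2:-→d3:-→d4:H2→d5:-→d6:-  best=H2
  ? 115.1.192.103  path d0:-→d1:-→d2:-→d3:-→d4:H2→d5:-→d6:-→d7:-→d8:H1  best=H1
  ? 115.28.191.123  path d0:-→d1:-→d2:-→d3:-→d4:H2→d5:-→d6:-→d7:-→d8:H1  best=H1
  add 115.240.0.0/17 -> H1 at depth 17
  del 42.65.170.208/28 (clear depth 28)
  add 14.0.0.0/8 -> H0 at depth 8
  ? 115.240.0.26  path d0:-→d1:-→d2:-→d3:-→d4:H2→d5:-→d6:-→d7:-→d8:H1→d9:-→d10:-→d11:-→d12:-→d13:-→d14:-→d15:-→d16:-→d17:H1→d18:-  best=H1
  ? 115.240.1.90  path d0:-→d1:-→d2:-→d3:-→d4:H2→d5:-→d6:-→d7:-→d8:H1→d9:-→d10:-→d11:-→d12:-→d13:-→d14:-→d15:-→d16:-→d17:H1→d18:-  best=H1
  add 115.240.39.0/24 -> H2 at depth 24
  add 38.6.0.0/16 -> H1 at depth 16
  ? 115.0.22.22  path d0:-→d1:-→d2:-→d3:-→d4:H2→d5:-→d6:-→d7:-→d8:H1  best=H1
  add 40.0.0.0/5 -> H0 at depth 5
  ? 115.0.2.86  path d0:-→d1:-→d2:-→d3:-→d4:H2→d5:-→d6:-→d7:-→d8:H1  best=H1
  ? 38.6.0.19  path d0:-→d1:-→d2:-→d3:-→d4:-→d5:-→d6:-→d7:-→d8:-→d9:-→d10:-→d11:-→d12:-→d13:-→d14:-→d15:-→d16:H1  best=H1
  add 14.128.117.90/32 -> H0 at depth 32
  add 42.65.170.208/28 -> H1 at depth 28
  add 42.65.0.0/16 -> H1 at depth 16
  del 115.0.0.0/8 (clear depth 8)
  add 115.240.39.132/31 -> H1 at depth 31
  add 115.0.0.0/8 -> H0 at depth 8
  ? 40.0.0.4  path d0:-→d1:-→d2:-→d3:-→d4:-→d5:H0→d6:-  best=H0
  ? 42.65.170.208  path d0:-→d1:-→d2:-→d3:-→d4:-→d5:H0→d6:-→d7:-→d8:-→d9:-→d10:-→d11:-→d12:-→d13:-→d14:-→d15:-→d16:H1→d17:-→d18:-→d19:-→d20:-→d21:-→d22:-→d23:-→d24:-→d25:-→d26:-→d27:-→d28:H1  best=H1

== LOOKUPS ==
["H2","H1","H1","H1","H1","H1","H1","H1","H0","H1"]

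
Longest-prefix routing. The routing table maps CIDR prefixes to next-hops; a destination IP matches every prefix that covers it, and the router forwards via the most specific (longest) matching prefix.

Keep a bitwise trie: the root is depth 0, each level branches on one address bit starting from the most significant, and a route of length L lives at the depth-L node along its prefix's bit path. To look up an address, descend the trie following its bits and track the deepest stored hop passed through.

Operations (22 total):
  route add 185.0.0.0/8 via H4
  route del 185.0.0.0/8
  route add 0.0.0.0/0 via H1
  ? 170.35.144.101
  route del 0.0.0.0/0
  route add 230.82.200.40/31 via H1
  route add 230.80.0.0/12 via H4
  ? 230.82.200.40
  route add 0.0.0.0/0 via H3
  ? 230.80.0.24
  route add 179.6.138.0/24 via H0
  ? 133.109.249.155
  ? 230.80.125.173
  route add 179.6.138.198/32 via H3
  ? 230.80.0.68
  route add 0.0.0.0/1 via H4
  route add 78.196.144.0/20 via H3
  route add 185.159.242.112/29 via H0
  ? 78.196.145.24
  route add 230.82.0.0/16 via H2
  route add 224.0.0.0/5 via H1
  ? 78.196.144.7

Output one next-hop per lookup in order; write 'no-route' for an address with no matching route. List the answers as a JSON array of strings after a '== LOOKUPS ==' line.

Apply in order:
  add 185.0.0.0/8 -> H4 at depth 8
  del 185.0.0.0/8 (clear depth 8)
  add 0.0.0.0/0 -> H1 at depth 0
  Q 170.35.144.101: descend 101 ; hops seen [H1] ; pick H1
  del 0.0.0.0/0 (clear depth 0)
  add 230.82.200.40/31 -> H1 at depth 31
  add 230.80.0.0/12 -> H4 at depth 12
  Q 230.82.200.40: descend 1110011001010010110010000010100 ; hops seen [H4,H1] ; pick H1
  add 0.0.0.0/0 -> H3 at depth 0
  Q 230.80.0.24: descend 11100110010100 ; hops seen [H3,H4] ; pick H4
  add 179.6.138.0/24 -> H0 at depth 24
  Q 133.109.249.155: descend 10 ; hops seen [H3] ; pick H3
  Q 230.80.125.173: descend 11100110010100 ; hops seen [H3,H4] ; pick H4
  add 179.6.138.198/32 -> H3 at depth 32
  Q 230.80.0.68: descend 11100110010100 ; hops seen [H3,H4] ; pick H4
  add 0.0.0.0/1 -> H4 at depth 1
  add 78.196.144.0/20 -> H3 at depth 20
  add 185.159.242.112/29 -> H0 at depth 29
  Q 78.196.145.24: descend 01001110110001001001 ; hops seen [H3,H4,H3] ; pick H3
  add 230.82.0.0/16 -> H2 at depth 16
  add 224.0.0.0/5 -> H1 at depth 5
  Q 78.196.144.7: descend 01001110110001001001 ; hops seen [H3,H4,H3] ; pick H3

== LOOKUPS ==
["H1","H1","H4","H3","H4","H4","H3","H3"]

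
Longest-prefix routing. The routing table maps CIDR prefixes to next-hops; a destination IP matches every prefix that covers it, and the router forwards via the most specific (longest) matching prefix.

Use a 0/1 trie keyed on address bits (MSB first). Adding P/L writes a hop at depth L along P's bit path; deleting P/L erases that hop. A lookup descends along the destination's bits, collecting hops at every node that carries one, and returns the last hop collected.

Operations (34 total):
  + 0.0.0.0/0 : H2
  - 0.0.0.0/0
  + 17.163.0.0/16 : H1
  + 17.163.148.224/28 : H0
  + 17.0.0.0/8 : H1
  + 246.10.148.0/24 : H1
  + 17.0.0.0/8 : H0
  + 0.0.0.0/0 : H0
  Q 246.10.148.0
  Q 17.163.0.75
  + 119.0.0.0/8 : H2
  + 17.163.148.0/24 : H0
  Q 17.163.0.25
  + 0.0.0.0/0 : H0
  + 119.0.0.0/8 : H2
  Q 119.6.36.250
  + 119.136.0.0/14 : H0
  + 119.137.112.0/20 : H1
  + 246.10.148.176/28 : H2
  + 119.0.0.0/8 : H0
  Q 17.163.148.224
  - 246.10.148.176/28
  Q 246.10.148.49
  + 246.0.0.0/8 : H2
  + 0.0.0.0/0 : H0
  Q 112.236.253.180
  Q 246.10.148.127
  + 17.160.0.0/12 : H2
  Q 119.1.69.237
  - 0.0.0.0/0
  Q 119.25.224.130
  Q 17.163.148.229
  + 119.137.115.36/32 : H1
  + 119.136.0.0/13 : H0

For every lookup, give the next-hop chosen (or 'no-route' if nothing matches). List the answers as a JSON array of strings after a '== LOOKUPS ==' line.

Trace:
  add 0.0.0.0/0 -> H2 at depth 0
  del 0.0.0.0/0 (clear depth 0)
  add 17.163.0.0/16 -> H1 at depth 16
  add 17.163.148.224/28 -> H0 at depth 28
  add 17.0.0.0/8 -> H1 at depth 8
  add 246.10.148.0/24 -> H1 at depth 24
  add 17.0.0.0/8 -> H0 at depth 8
  add 0.0.0.0/0 -> H0 at depth 0
  Q 246.10.148.0: descend 111101100000101010010100 ; hops seen [H0,H1] ; pick H1
  Q 17.163.0.75: descend 0001000110100011 ; hops seen [H0,H0,H1] ; pick H1
  add 119.0.0.0/8 -> H2 at depth 8
  add 17.163.148.0/24 -> H0 at depth 24
  Q 17.163.0.25: descend 0001000110100011 ; hops seen [H0,H0,H1] ; pick H1
  add 0.0.0.0/0 -> H0 at depth 0
  add 119.0.0.0/8 -> H2 at depth 8
  Q 119.6.36.250: descend 01110111 ; hops seen [H0,H2] ; pick H2
  add 119.136.0.0/14 -> H0 at depth 14
  add 119.137.112.0/20 -> H1 at depth 20
  add 246.10.148.176/28 -> H2 at depth 28
  add 119.0.0.0/8 -> H0 at depth 8
  Q 17.163.148.224: descend 0001000110100011100101001110 ; hops seen [H0,H0,H1,H0,H0] ; pick H0
  del 246.10.148.176/28 (clear depth 28)
  Q 246.10.148.49: descend 111101100000101010010100 ; hops seen [H0,H1] ; pick H1
  add 246.0.0.0/8 -> H2 at depth 8
  add 0.0.0.0/0 -> H0 at depth 0
  Q 112.236.253.180: descend 01110 ; hops seen [H0] ; pick H0
  Q 246.10.148.127: descend 111101100000101010010100 ; hops seen [H0,H2,H1] ; pick H1
  add 17.160.0.0/12 -> H2 at depth 12
  Q 119.1.69.237: descend 01110111 ; hops seen [H0,H0] ; pick H0
  del 0.0.0.0/0 (clear depth 0)
  Q 119.25.224.130: descend 01110111 ; hops seen [H0] ; pick H0
  Q 17.163.148.229: descend 0001000110100011100101001110 ; hops seen [H0,H2,H1,H0,H0] ; pick H0
  add 119.137.115.36/32 -> H1 at depth 32
  add 119.136.0.0/13 -> H0 at depth 13

== LOOKUPS ==
["H1","H1","H1","H2","H0","H1","H0","H1","H0","H0","H0"]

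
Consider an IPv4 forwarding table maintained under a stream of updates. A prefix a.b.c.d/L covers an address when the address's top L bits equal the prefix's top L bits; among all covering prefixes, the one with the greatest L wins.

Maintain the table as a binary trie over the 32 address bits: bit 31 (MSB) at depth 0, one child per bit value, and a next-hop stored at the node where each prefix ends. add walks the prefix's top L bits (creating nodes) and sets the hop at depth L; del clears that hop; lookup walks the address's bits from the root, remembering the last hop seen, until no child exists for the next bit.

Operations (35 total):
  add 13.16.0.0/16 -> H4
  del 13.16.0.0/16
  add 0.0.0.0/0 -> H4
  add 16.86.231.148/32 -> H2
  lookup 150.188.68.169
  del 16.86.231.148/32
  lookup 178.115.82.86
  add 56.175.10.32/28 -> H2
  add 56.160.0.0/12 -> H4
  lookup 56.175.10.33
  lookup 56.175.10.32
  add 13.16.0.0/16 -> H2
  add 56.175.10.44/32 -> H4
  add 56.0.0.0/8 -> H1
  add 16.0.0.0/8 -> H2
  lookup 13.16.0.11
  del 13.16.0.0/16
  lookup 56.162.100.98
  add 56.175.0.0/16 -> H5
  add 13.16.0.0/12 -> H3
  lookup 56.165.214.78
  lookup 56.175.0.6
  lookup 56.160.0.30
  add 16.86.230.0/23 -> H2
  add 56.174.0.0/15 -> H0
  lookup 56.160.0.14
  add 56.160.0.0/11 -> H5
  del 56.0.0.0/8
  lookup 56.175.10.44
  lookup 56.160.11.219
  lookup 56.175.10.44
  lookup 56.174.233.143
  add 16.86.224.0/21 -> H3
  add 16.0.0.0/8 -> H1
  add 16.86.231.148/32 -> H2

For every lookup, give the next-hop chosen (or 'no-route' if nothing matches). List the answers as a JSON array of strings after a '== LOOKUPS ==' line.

Process each operation:
  + 13.16.0.0/16 (H4) depth=16
  del 13.16.0.0/16 (clear depth 16)
  + 0.0.0.0/0 (H4) depth=0
  + 16.86.231.148/32 (H2) depth=32
  lookup 150.188.68.169: bits ε walk d0:H4 -> H4
  del 16.86.231.148/32 (clear depth 32)
  lookup 178.115.82.86: bits ε walk d0:H4 -> H4
  + 56.175.10.32/28 (H2) depth=28
  + 56.160.0.0/12 (H4) depth=12
  lookup 56.175.10.33: bits 0011100010101111000010100010 walk d0:H4→d1:-→d2:-→d3:-→d4:-→d5:-→d6:-→d7:-→d8:-→d9:-→d10:-→d11:-→d12:H4→d13:-→d14:-→d15:-→d16:-→d17:-→d18:-→d19:-→d20:-→d21:-→d22:-→d23:-→d24:-→d25:-→d26:-→d27:-→d28:H2 -> H2
  lookup 56.175.10.32: bits 0011100010101111000010100010 walk d0:H4→d1:-→d2:-→d3:-→d4:-→d5:-→d6:-→d7:-→d8:-→d9:-→d10:-→d11:-→d12:H4→d13:-→d14:-→d15:-→d16:-→d17:-→d18:-→d19:-→d20:-→d21:-→d22:-→d23:-→d24:-→d25:-→d26:-→d27:-→d28:H2 -> H2
  + 13.16.0.0/16 (H2) depth=16
  + 56.175.10.44/32 (H4) depth=32
  + 56.0.0.0/8 (H1) depth=8
  + 16.0.0.0/8 (H2) depth=8
  lookup 13.16.0.11: bits 0000110100010000 walk d0:H4→d1:-→d2:-→d3:-→d4:-→d5:-→d6:-→d7:-→d8:-→d9:-→d10:-→d11:-→d12:-→d13:-→d14:-→d15:-→d16:H2 -> H2
  del 13.16.0.0/16 (clear depth 16)
  lookup 56.162.100.98: bits 001110001010 walk d0:H4→d1:-→d2:-→d3:-→d4:-→d5:-→d6:-→d7:-→d8:H1→d9:-→d10:-→d11:-→d12:H4 -> H4
  + 56.175.0.0/16 (H5) depth=16
  + 13.16.0.0/12 (H3) depth=12
  lookup 56.165.214.78: bits 001110001010 walk d0:H4→d1:-→d2:-→d3:-→d4:-→d5:-→d6:-→d7:-→d8:H1→d9:-→d10:-→d11:-→d12:H4 -> H4
  lookup 56.175.0.6: bits 00111000101011110000 walk d0:H4→d1:-→d2:-→d3:-→d4:-→d5:-→d6:-→d7:-→d8:H1→d9:-→d10:-→d11:-→d12:H4→d13:-→d14:-→d15:-→d16:H5→d17:-→d18:-→d19:-→d20:- -> H5
  lookup 56.160.0.30: bits 001110001010 walk d0:H4→d1:-→d2:-→d3:-→d4:-→d5:-→d6:-→d7:-→d8:H1→d9:-→d10:-→d11:-→d12:H4 -> H4
  + 16.86.230.0/23 (H2) depth=23
  + 56.174.0.0/15 (H0) depth=15
  lookup 56.160.0.14: bits 001110001010 walk d0:H4→d1:-→d2:-→d3:-→d4:-→d5:-→d6:-→d7:-→d8:H1→d9:-→d10:-→d11:-→d12:H4 -> H4
  + 56.160.0.0/11 (H5) depth=11
  del 56.0.0.0/8 (clear depth 8)
  lookup 56.175.10.44: bits 00111000101011110000101000101100 walk d0:H4→d1:-→d2:-→d3:-→d4:-→d5:-→d6:-→d7:-→d8:-→d9:-→d10:-→d11:H5→d12:H4→d13:-→d14:-→d15:H0→d16:H5→d17:-→d18:-→d19:-→d20:-→d21:-→d22:-→d23:-→d24:-→d25:-→d26:-→d27:-→d28:H2→d29:-→d30:-→d31:-→d32:H4 -> H4
  lookup 56.160.11.219: bits 001110001010 walk d0:H4→d1:-→d2:-→d3:-→d4:-→d5:-→d6:-→d7:-→d8:-→d9:-→d10:-→d11:H5→d12:H4 -> H4
  lookup 56.175.10.44: bits 00111000101011110000101000101100 walk d0:H4→d1:-→d2:-→d3:-→d4:-→d5:-→d6:-→d7:-→d8:-→d9:-→d10:-→d11:H5→d12:H4→d13:-→d14:-→d15:H0→d16:H5→d17:-→d18:-→d19:-→d20:-→d21:-→d22:-→d23:-→d24:-→d25:-→d26:-→d27:-→d28:H2→d29:-→d30:-→d31:-→d32:H4 -> H4
  lookup 56.174.233.143: bits 001110001010111 walk d0:H4→d1:-→d2:-→d3:-→d4:-→d5:-→d6:-→d7:-→d8:-→d9:-→d10:-→d11:H5→d12:H4→d13:-→d14:-→d15:H0 -> H0
  + 16.86.224.0/21 (H3) depth=21
  + 16.0.0.0/8 (H1) depth=8
  + 16.86.231.148/32 (H2) depth=32

== LOOKUPS ==
["H4","H4","H2","H2","H2","H4","H4","H5","H4","H4","H4","H4","H4","H0"]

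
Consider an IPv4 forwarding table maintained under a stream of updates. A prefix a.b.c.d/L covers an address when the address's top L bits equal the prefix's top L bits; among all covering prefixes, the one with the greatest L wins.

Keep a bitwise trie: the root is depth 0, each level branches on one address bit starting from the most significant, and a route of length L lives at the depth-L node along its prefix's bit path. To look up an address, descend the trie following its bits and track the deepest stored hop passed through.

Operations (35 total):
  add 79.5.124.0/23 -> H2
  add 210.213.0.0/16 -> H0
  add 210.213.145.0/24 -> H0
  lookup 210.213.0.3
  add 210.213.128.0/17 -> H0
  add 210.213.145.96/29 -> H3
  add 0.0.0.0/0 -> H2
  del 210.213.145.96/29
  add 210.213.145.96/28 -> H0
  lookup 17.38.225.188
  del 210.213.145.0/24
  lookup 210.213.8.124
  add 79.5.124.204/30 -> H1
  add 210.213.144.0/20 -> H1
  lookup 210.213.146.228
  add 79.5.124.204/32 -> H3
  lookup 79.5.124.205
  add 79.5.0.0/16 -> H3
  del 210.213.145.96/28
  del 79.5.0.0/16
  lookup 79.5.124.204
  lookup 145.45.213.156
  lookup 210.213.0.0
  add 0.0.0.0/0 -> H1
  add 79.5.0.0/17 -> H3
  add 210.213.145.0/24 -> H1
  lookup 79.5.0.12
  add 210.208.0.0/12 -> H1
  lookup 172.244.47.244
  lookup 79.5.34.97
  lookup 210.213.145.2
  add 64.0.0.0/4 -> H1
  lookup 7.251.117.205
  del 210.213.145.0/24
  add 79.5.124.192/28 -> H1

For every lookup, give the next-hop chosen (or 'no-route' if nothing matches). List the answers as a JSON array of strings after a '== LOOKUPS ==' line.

Trace:
  + 79.5.124.0/23 (H2) depth=23
  + 210.213.0.0/16 (H0) depth=16
  + 210.213.145.0/24 (H0) depth=24
  Q 210.213.0.3: descend 1101001011010101 ; hops seen [H0] ; pick H0
  + 210.213.128.0/17 (H0) depth=17
  + 210.213.145.96/29 (H3) depth=29
  + 0.0.0.0/0 (H2) depth=0
  del 210.213.145.96/29 (clear depth 29)
  + 210.213.145.96/28 (H0) depth=28
  Q 17.38.225.188: descend 0 ; hops seen [H2] ; pick H2
  del 210.213.145.0/24 (clear depth 24)
  Q 210.213.8.124: descend 1101001011010101 ; hops seen [H2,H0] ; pick H0
  + 79.5.124.204/30 (H1) depth=30
  + 210.213.144.0/20 (H1) depth=20
  Q 210.213.146.228: descend 1101001011010101100100 ; hops seen [H2,H0,H0,H1] ; pick H1
  + 79.5.124.204/32 (H3) depth=32
  Q 79.5.124.205: descend 0100111100000101011111001100110 ; hops seen [H2,H2,H1] ; pick H1
  + 79.5.0.0/16 (H3) depth=16
  del 210.213.145.96/28 (clear depth 28)
  del 79.5.0.0/16 (clear depth 16)
  Q 79.5.124.204: descend 01001111000001010111110011001100 ; hops seen [H2,H2,H1,H3] ; pick H3
  Q 145.45.213.156: descend 1 ; hops seen [H2] ; pick H2
  Q 210.213.0.0: descend 1101001011010101 ; hops seen [H2,H0] ; pick H0
  + 0.0.0.0/0 (H1) depth=0
  + 79.5.0.0/17 (H3) depth=17
  + 210.213.145.0/24 (H1) depth=24
  Q 79.5.0.12: descend 01001111000001010 ; hops seen [H1,H3] ; pick H3
  + 210.208.0.0/12 (H1) depth=12
  Q 172.244.47.244: descend 1 ; hops seen [H1] ; pick H1
  Q 79.5.34.97: descend 01001111000001010 ; hops seen [H1,H3] ; pick H3
  Q 210.213.145.2: descend 1101001011010101100100010 ; hops seen [H1,H1,H0,H0,H1,H1] ; pick H1
  + 64.0.0.0/4 (H1) depth=4
  Q 7.251.117.205: descend 0 ; hops seen [H1] ; pick H1
  del 210.213.145.0/24 (clear depth 24)
  + 79.5.124.192/28 (H1) depth=28

== LOOKUPS ==
["H0","H2","H0","H1","H1","H3","H2","H0","H3","H1","H3","H1","H1"]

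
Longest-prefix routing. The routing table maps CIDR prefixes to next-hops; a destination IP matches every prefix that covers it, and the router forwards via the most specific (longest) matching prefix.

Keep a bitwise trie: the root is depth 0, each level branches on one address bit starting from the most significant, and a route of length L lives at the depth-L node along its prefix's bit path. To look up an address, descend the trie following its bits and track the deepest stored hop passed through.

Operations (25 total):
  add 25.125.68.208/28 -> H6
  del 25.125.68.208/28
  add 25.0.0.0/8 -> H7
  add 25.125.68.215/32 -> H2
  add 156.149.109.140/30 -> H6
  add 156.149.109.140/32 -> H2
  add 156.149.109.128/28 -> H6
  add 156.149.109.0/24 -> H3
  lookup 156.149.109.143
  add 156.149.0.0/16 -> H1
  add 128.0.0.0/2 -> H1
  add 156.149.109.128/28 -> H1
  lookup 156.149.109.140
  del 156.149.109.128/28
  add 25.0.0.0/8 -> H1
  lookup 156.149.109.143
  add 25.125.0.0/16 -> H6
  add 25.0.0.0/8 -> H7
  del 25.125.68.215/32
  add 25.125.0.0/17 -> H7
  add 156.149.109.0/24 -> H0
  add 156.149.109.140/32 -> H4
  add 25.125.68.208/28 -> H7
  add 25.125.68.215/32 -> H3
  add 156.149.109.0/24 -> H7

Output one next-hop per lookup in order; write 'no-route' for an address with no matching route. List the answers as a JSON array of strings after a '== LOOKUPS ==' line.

Apply in order:
  + 25.125.68.208/28 (H6) depth=28
  - 25.125.68.208/28 clear@28
  + 25.0.0.0/8 (H7) depth=8
  + 25.125.68.215/32 (H2) depth=32
  + 156.149.109.140/30 (H6) depth=30
  + 156.149.109.140/32 (H2) depth=32
  + 156.149.109.128/28 (H6) depth=28
  + 156.149.109.0/24 (H3) depth=24
  lookup 156.149.109.143: bits 100111001001010101101101100011 walk d0:-→d1:-→d2:-→d3:-→d4:-→d5:-→d6:-→d7:-→d8:-→d9:-→d10:-→d11:-→d12:-→d13:-→d14:-→d15:-→d16:-→d17:-→d18:-→d19:-→d20:-→d21:-→d22:-→d23:-→d24:H3→d25:-→d26:-→d27:-→d28:H6→d29:-→d30:H6 -> H6
  + 156.149.0.0/16 (H1) depth=16
  + 128.0.0.0/2 (H1) depth=2
  + 156.149.109.128/28 (H1) depth=28
  lookup 156.149.109.140: bits 10011100100101010110110110001100 walk d0:-→d1:-→d2:H1→d3:-→d4:-→d5:-→d6:-→d7:-→d8:-→d9:-→d10:-→d11:-→d12:-→d13:-→d14:-→d15:-→d16:H1→d17:-→d18:-→d19:-→d20:-→d21:-→d22:-→d23:-→d24:H3→d25:-→d26:-→d27:-→d28:H1→d29:-→d30:H6→d31:-→d32:H2 -> H2
  - 156.149.109.128/28 clear@28
  + 25.0.0.0/8 (H1) depth=8
  lookup 156.149.109.143: bits 100111001001010101101101100011 walk d0:-→d1:-→d2:H1→d3:-→d4:-→d5:-→d6:-→d7:-→d8:-→d9:-→d10:-→d11:-→d12:-→d13:-→d14:-→d15:-→d16:H1→d17:-→d18:-→d19:-→d20:-→d21:-→d22:-→d23:-→d24:H3→d25:-→d26:-→d27:-→d28:-→d29:-→d30:H6 -> H6
  + 25.125.0.0/16 (H6) depth=16
  + 25.0.0.0/8 (H7) depth=8
  - 25.125.68.215/32 clear@32
  + 25.125.0.0/17 (H7) depth=17
  + 156.149.109.0/24 (H0) depth=24
  + 156.149.109.140/32 (H4) depth=32
  + 25.125.68.208/28 (H7) depth=28
  + 25.125.68.215/32 (H3) depth=32
  + 156.149.109.0/24 (H7) depth=24

== LOOKUPS ==
["H6","H2","H6"]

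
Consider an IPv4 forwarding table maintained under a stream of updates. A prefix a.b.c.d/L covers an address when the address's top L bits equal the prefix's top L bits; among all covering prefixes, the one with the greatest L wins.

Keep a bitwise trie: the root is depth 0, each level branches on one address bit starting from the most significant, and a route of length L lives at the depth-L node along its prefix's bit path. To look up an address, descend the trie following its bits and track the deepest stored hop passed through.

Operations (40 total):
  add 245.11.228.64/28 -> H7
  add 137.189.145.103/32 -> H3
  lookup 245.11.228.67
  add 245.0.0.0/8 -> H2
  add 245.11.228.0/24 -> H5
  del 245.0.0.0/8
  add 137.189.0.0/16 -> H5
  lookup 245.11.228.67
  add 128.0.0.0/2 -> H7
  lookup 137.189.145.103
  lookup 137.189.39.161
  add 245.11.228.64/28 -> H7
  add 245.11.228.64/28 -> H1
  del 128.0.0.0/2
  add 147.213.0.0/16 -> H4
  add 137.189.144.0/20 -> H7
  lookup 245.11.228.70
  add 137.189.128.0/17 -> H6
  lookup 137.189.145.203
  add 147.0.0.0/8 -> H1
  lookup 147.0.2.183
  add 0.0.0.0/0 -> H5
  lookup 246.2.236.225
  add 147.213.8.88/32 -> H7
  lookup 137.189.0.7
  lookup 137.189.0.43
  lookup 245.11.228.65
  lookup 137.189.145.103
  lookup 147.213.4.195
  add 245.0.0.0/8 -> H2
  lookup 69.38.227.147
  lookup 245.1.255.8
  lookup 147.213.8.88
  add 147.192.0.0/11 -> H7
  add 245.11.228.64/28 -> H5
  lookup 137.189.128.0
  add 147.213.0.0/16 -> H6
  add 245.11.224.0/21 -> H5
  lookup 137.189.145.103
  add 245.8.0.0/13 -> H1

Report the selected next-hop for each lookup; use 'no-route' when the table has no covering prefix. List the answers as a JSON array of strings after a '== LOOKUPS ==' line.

Trace:
  add 245.11.228.64/28 -> H7 at depth 28
  add 137.189.145.103/32 -> H3 at depth 32
  lookup 245.11.228.67: bits 1111010100001011111001000100 walk d0:-→d1:-→d2:-→d3:-→d4:-→d5:-→d6:-→d7:-→d8:-→d9:-→d10:-→d11:-→d12:-→d13:-→d14:-→d15:-→d16:-→d17:-→d18:-→d19:-→d20:-→d21:-→d22:-→d23:-→d24:-→d25:-→d26:-→d27:-→d28:H7 -> H7
  add 245.0.0.0/8 -> H2 at depth 8
  add 245.11.228.0/24 -> H5 at depth 24
  del 245.0.0.0/8 (clear depth 8)
  add 137.189.0.0/16 -> H5 at depth 16
  lookup 245.11.228.67: bits 1111010100001011111001000100 walk d0:-→d1:-→d2:-→d3:-→d4:-→d5:-→d6:-→d7:-→d8:-→d9:-→d10:-→d11:-→d12:-→d13:-→d14:-→d15:-→d16:-→d17:-→d18:-→d19:-→d20:-→d21:-→d22:-→d23:-→d24:H5→d25:-→d26:-→d27:-→d28:H7 -> H7
  add 128.0.0.0/2 -> H7 at depth 2
  lookup 137.189.145.103: bits 10001001101111011001000101100111 walk d0:-→d1:-→d2:H7→d3:-→d4:-→d5:-→d6:-→d7:-→d8:-→d9:-→d10:-→d11:-→d12:-→d13:-→d14:-→d15:-→d16:H5→d17:-→d18:-→d19:-→d20:-→d21:-→d22:-→d23:-→d24:-→d25:-→d26:-→d27:-→d28:-→d29:-→d30:-→d31:-→d32:H3 -> H3
  lookup 137.189.39.161: bits 1000100110111101 walk d0:-→d1:-→d2:H7→d3:-→d4:-→d5:-→d6:-→d7:-→d8:-→d9:-→d10:-→d11:-→d12:-→d13:-→d14:-→d15:-→d16:H5 -> H5
  add 245.11.228.64/28 -> H7 at depth 28
  add 245.11.228.64/28 -> H1 at depth 28
  del 128.0.0.0/2 (clear depth 2)
  add 147.213.0.0/16 -> H4 at depth 16
  add 137.189.144.0/20 -> H7 at depth 20
  lookup 245.11.228.70: bits 1111010100001011111001000100 walk d0:-→d1:-→d2:-→d3:-→d4:-→d5:-→d6:-→d7:-→d8:-→d9:-→d10:-→d11:-→d12:-→d13:-→d14:-→d15:-→d16:-→d17:-→d18:-→d19:-→d20:-→d21:-→d22:-→d23:-→d24:H5→d25:-→d26:-→d27:-→d28:H1 -> H1
  add 137.189.128.0/17 -> H6 at depth 17
  lookup 137.189.145.203: bits 100010011011110110010001 walk d0:-→d1:-→d2:-→d3:-→d4:-→d5:-→d6:-→d7:-→d8:-→d9:-→d10:-→d11:-→d12:-→d13:-→d14:-→d15:-→d16:H5→d17:H6→d18:-→d19:-→d20:H7→d21:-→d22:-→d23:-→d24:- -> H7
  add 147.0.0.0/8 -> H1 at depth 8
  lookup 147.0.2.183: bits 10010011 walk d0:-→d1:-→d2:-→d3:-→d4:-→d5:-→d6:-→d7:-→d8:H1 -> H1
  add 0.0.0.0/0 -> H5 at depth 0
  lookup 246.2.236.225: bits 111101 walk d0:H5→d1:-→d2:-→d3:-→d4:-→d5:-→d6:- -> H5
  add 147.213.8.88/32 -> H7 at depth 32
  lookup 137.189.0.7: bits 1000100110111101 walk d0:H5→d1:-→d2:-→d3:-→d4:-→d5:-→d6:-→d7:-→d8:-→d9:-→d10:-→d11:-→d12:-→d13:-→d14:-→d15:-→d16:H5 -> H5
  lookup 137.189.0.43: bits 1000100110111101 walk d0:H5→d1:-→d2:-→d3:-→d4:-→d5:-→d6:-→d7:-→d8:-→d9:-→d10:-→d11:-→d12:-→d13:-→d14:-→d15:-→d16:H5 -> H5
  lookup 245.11.228.65: bits 1111010100001011111001000100 walk d0:H5→d1:-→d2:-→d3:-→d4:-→d5:-→d6:-→d7:-→d8:-→d9:-→d10:-→d11:-→d12:-→d13:-→d14:-→d15:-→d16:-→d17:-→d18:-→d19:-→d20:-→d21:-→d22:-→d23:-→d24:H5→d25:-→d26:-→d27:-→d28:H1 -> H1
  lookup 137.189.145.103: bits 10001001101111011001000101100111 walk d0:H5→d1:-→d2:-→d3:-→d4:-→d5:-→d6:-→d7:-→d8:-→d9:-→d10:-→d11:-→d12:-→d13:-→d14:-→d15:-→d16:H5→d17:H6→d18:-→d19:-→d20:H7→d21:-→d22:-→d23:-→d24:-→d25:-→d26:-→d27:-→d28:-→d29:-→d30:-→d31:-→d32:H3 -> H3
  lookup 147.213.4.195: bits 10010011110101010000 walk d0:H5→d1:-→d2:-→d3:-→d4:-→d5:-→d6:-→d7:-→d8:H1→d9:-→d10:-→d11:-→d12:-→d13:-→d14:-→d15:-→d16:H4→d17:-→d18:-→d19:-→d20:- -> H4
  add 245.0.0.0/8 -> H2 at depth 8
  lookup 69.38.227.147: bits ε walk d0:H5 -> H5
  lookup 245.1.255.8: bits 111101010000 walk d0:H5→d1:-→d2:-→d3:-→d4:-→d5:-→d6:-→d7:-→d8:H2→d9:-→d10:-→d11:-→d12:- -> H2
  lookup 147.213.8.88: bits 10010011110101010000100001011000 walk d0:H5→d1:-→d2:-→d3:-→d4:-→d5:-→d6:-→d7:-→d8:H1→d9:-→d10:-→d11:-→d12:-→d13:-→d14:-→d15:-→d16:H4→d17:-→d18:-→d19:-→d20:-→d21:-→d22:-→d23:-→d24:-→d25:-→d26:-→d27:-→d28:-→d29:-→d30:-→d31:-→d32:H7 -> H7
  add 147.192.0.0/11 -> H7 at depth 11
  add 245.11.228.64/28 -> H5 at depth 28
  lookup 137.189.128.0: bits 1000100110111101100 walk d0:H5→d1:-→d2:-→d3:-→d4:-→d5:-→d6:-→d7:-→d8:-→d9:-→d10:-→d11:-→d12:-→d13:-→d14:-→d15:-→d16:H5→d17:H6→d18:-→d19:- -> H6
  add 147.213.0.0/16 -> H6 at depth 16
  add 245.11.224.0/21 -> H5 at depth 21
  lookup 137.189.145.103: bits 10001001101111011001000101100111 walk d0:H5→d1:-→d2:-→d3:-→d4:-→d5:-→d6:-→d7:-→d8:-→d9:-→d10:-→d11:-→d12:-→d13:-→d14:-→d15:-→d16:H5→d17:H6→d18:-→d19:-→d20:H7→d21:-→d22:-→d23:-→d24:-→d25:-→d26:-→d27:-→d28:-→d29:-→d30:-→d31:-→d32:H3 -> H3
  add 245.8.0.0/13 -> H1 at depth 13

== LOOKUPS ==
["H7","H7","H3","H5","H1","H7","H1","H5","H5","H5","H1","H3","H4","H5","H2","H7","H6","H3"]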